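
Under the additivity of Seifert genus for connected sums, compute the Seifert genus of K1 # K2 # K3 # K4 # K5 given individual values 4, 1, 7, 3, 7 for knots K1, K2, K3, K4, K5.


The Seifert genus is additive under connected sum.
Seifert genus(K1 # K2 # K3 # K4 # K5) = (4) + (1) + (7) + (3) + (7)
= 22

22


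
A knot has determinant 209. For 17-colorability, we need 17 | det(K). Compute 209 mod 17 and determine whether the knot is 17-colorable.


Step 1: A knot is p-colorable if and only if p divides its determinant.
Step 2: Compute 209 mod 17.
209 = 12 * 17 + 5
Step 3: 209 mod 17 = 5
Step 4: The knot is 17-colorable: no

5


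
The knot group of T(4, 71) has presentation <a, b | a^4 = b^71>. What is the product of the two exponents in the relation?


The relation is a^4 = b^71.
Product of exponents = 4 * 71
= 284

284


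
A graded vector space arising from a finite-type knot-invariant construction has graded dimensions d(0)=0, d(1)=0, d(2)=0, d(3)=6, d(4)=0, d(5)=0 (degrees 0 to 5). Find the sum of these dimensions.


Total dimension = d(0) + d(1) + ... + d(5)
= 0 + 0 + 0 + 6 + 0 + 0
= 6

6


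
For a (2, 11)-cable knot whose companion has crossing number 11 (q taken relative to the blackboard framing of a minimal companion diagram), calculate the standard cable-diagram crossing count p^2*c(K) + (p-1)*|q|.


Step 1: Each of the c(K) crossings of the companion diagram becomes p*p = p^2 crossings among the p parallel strands, and each of the |q| twists s_1 s_2 ... s_(p-1) adds (p-1) crossings.
  Crossings = p^2 * c(K) + (p-1)*|q|
Step 2: = 2^2 * 11 + (2-1)*11
Step 3: = 4*11 + 1*11
Step 4: = 44 + 11 = 55

55


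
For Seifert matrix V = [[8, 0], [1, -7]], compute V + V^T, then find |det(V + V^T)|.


Step 1: Form V + V^T where V = [[8, 0], [1, -7]]
  V^T = [[8, 1], [0, -7]]
  V + V^T = [[16, 1], [1, -14]]
Step 2: det(V + V^T) = 16*(-14) - 1*1
  = -224 - 1 = -225
Step 3: Knot determinant = |det(V + V^T)| = |-225| = 225

225


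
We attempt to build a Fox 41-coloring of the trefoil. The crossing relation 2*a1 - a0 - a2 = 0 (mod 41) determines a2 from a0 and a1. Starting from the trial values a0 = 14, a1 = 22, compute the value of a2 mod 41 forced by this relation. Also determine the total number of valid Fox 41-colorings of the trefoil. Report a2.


Step 1: Apply the given crossing relation 2*a1 - a0 - a2 = 0 (mod 41).
  a2 = 2*a1 - a0 mod 41
  a2 = 2*22 - 14 mod 41
  a2 = 44 - 14 mod 41
  a2 = 30 mod 41 = 30
Step 2: The trefoil has determinant 3.
  Number of Fox p-colorings (p prime) is p^2 if p = 3, else p.
  Since 41 does not divide 3, only trivial (constant) colorings exist.
  (So the trial a0 = 14, a1 = 22 with a0 != a1 does NOT extend to a valid coloring of the whole trefoil: the other two crossing relations require 3*(a1 - a0) = 0 (mod 41), which fails.)
  Total colorings = 41
Step 3: a2 = 30, total Fox 41-colorings = 41

30


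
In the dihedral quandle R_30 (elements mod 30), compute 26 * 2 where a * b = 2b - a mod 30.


26 * 2 = 2*2 - 26 mod 30
= 4 - 26 mod 30
= -22 mod 30 = 8

8


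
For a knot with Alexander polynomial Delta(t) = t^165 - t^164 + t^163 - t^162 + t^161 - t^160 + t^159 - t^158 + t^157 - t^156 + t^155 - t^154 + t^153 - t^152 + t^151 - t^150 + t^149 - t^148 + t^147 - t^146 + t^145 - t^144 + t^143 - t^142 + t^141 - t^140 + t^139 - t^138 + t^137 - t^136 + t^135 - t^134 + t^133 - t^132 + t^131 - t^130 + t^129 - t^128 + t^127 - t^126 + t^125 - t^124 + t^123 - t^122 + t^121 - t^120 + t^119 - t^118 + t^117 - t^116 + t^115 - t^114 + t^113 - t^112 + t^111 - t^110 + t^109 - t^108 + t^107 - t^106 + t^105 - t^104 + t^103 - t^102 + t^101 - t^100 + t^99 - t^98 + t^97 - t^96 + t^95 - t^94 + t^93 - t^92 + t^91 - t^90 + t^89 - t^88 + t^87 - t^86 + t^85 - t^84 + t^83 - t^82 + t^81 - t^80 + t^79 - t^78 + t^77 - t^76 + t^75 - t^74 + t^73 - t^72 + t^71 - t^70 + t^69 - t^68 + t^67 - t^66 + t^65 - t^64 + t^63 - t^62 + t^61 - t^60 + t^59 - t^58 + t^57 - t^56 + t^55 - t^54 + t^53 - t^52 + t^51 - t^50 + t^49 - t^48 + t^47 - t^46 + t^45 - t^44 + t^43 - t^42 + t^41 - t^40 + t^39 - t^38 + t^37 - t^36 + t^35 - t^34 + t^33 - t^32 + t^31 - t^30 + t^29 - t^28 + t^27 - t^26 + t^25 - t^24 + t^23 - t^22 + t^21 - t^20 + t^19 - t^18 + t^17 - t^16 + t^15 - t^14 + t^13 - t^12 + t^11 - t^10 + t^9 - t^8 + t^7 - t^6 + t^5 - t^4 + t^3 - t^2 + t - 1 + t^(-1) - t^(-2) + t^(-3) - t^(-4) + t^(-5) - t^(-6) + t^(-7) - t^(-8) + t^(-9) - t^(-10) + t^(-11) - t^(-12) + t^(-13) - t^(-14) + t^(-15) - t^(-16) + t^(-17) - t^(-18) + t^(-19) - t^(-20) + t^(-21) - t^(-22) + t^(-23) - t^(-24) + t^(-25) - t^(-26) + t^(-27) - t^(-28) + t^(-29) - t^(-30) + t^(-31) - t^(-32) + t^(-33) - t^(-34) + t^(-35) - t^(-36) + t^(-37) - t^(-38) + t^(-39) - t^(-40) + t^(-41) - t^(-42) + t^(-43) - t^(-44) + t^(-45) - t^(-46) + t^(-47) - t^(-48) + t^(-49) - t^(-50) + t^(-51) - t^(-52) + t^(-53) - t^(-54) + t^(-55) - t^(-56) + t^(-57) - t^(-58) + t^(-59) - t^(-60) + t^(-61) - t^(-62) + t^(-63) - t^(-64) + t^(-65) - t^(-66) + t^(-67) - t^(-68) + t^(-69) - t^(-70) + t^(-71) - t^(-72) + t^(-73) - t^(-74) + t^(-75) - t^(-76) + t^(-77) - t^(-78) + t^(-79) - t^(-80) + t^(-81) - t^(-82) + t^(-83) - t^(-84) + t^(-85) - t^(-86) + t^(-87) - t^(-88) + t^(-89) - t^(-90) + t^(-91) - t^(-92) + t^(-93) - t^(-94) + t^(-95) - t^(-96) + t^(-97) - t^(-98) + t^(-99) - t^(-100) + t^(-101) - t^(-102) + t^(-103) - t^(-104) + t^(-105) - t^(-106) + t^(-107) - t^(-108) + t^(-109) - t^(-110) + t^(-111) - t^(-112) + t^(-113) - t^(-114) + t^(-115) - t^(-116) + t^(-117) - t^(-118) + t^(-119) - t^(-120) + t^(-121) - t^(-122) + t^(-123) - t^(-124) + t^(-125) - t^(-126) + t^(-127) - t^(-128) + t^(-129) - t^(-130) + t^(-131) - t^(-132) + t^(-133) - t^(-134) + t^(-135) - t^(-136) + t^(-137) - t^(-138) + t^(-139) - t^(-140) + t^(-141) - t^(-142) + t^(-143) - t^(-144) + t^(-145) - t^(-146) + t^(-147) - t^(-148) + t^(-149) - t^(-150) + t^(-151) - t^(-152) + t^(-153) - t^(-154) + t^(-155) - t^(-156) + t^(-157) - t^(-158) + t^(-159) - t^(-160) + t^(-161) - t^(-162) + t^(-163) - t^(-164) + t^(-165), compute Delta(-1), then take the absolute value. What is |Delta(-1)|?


Step 1: The polynomial has 331 terms with alternating signs, exponents from 165 down to -165.
Step 2: Substitute t = -1. The i-th term has coefficient (-1)^i and exponent (m-i),
  so its value is (-1)^i * (-1)^(m-i) = (-1)^m = -1 for every i.
Step 3: All 331 terms equal -1, so Delta(-1) = 331 * (-1) = -331
Step 4: |Delta(-1)| = 331

331


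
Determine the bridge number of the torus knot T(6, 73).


The bridge number of T(p,q) is min(p,q).
min(6, 73) = 6

6


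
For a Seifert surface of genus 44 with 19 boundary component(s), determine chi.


chi = 2 - 2g - b
= 2 - 2*44 - 19
= 2 - 88 - 19 = -105

-105


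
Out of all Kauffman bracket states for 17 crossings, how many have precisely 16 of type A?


We choose which 16 of 17 crossings get A-smoothings.
C(17, 16) = 17! / (16! * 1!)
= 17

17


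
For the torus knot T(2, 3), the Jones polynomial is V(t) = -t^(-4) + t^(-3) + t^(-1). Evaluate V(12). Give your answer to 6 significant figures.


Substituting t = 12 into V(t) = -t^(-4) + t^(-3) + t^(-1):
  (-)t^(-4) = -4.82253e-05
  (+)t^(-3) = 0.000578704
  (+)t^(-1) = 0.0833333
Sum = (-4.82253e-05) + (0.000578704) + (0.0833333)
= 0.08386381173
Rounded to 6 significant figures: 0.0838638

0.0838638


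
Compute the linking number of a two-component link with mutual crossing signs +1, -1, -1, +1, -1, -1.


Step 1: Count positive crossings: 2
Step 2: Count negative crossings: 4
Step 3: Sum of signs = 2 - 4 = -2
Step 4: Linking number = sum/2 = -2/2 = -1

-1


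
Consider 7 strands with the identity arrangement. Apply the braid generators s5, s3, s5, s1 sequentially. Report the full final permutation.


Starting with identity [1, 2, 3, 4, 5, 6, 7].
Apply generators in sequence:
  After s5: [1, 2, 3, 4, 6, 5, 7]
  After s3: [1, 2, 4, 3, 6, 5, 7]
  After s5: [1, 2, 4, 3, 5, 6, 7]
  After s1: [2, 1, 4, 3, 5, 6, 7]
Final permutation: [2, 1, 4, 3, 5, 6, 7]

[2, 1, 4, 3, 5, 6, 7]


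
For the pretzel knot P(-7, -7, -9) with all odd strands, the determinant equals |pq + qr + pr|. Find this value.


Step 1: Compute pq + qr + pr.
pq = (-7)*(-7) = 49
qr = (-7)*(-9) = 63
pr = (-7)*(-9) = 63
pq + qr + pr = 49 + 63 + 63 = 175
Step 2: Take absolute value.
det(P(-7,-7,-9)) = |175| = 175

175


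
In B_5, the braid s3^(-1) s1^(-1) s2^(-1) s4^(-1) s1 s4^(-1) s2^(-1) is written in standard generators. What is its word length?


The word length counts the number of generators (including inverses).
Listing each generator: s3^(-1), s1^(-1), s2^(-1), s4^(-1), s1, s4^(-1), s2^(-1)
There are 7 generators in this braid word.

7


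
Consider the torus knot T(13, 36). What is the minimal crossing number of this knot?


For a torus knot T(p, q) with gcd(p,q)=1,
the crossing number is min(p*(q-1), q*(p-1)).
p*(q-1) = 13*35 = 455
q*(p-1) = 36*12 = 432
min(455, 432) = 432

432


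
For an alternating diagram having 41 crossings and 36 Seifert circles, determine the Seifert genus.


For alternating knots, g = (c - s + 1)/2.
= (41 - 36 + 1)/2
= 6/2 = 3

3


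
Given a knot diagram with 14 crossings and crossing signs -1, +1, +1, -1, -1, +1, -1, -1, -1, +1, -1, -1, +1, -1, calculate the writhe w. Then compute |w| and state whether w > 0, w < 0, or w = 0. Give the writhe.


Step 1: Count positive crossings (+1).
Positive crossings: 5
Step 2: Count negative crossings (-1).
Negative crossings: 9
Step 3: Writhe = (positive) - (negative)
w = 5 - 9 = -4
Step 4: |w| = 4, and w is negative

-4


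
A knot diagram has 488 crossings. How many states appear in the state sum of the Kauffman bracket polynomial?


Each crossing contributes 2 choices (A-smoothing or B-smoothing).
Total states = 2^488 = 799167628880894011233688890827050574271641124522232614619944181664095165137859998750798362384253944616915694367080095461234681773897801038410285056

799167628880894011233688890827050574271641124522232614619944181664095165137859998750798362384253944616915694367080095461234681773897801038410285056


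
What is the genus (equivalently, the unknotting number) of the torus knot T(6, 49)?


For a torus knot T(p,q), both the unknotting number and genus equal (p-1)(q-1)/2.
= (6-1)(49-1)/2
= 5*48/2
= 240/2 = 120

120


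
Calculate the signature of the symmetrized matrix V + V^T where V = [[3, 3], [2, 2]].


Step 1: V + V^T = [[6, 5], [5, 4]]
Step 2: trace = 10, det = -1
Step 3: Discriminant = 10^2 - 4*(-1) = 104
Step 4: Eigenvalues: 10.099, -0.0990195
Step 5: Signature = (# positive eigenvalues) - (# negative eigenvalues) = 0

0


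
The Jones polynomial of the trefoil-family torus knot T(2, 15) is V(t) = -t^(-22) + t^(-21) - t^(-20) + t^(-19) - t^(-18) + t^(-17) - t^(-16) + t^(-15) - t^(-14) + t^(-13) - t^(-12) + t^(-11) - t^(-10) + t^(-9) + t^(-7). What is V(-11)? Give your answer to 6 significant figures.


Substituting t = -11 into V(t) = -t^(-22) + t^(-21) - t^(-20) + t^(-19) - t^(-18) + t^(-17) - t^(-16) + t^(-15) - t^(-14) + t^(-13) - t^(-12) + t^(-11) - t^(-10) + t^(-9) + t^(-7):
  (-)t^(-22) = -1.22846e-23
  (+)t^(-21) = -1.35131e-22
  (-)t^(-20) = -1.48644e-21
  (+)t^(-19) = -1.63508e-20
  (-)t^(-18) = -1.79859e-19
  (+)t^(-17) = -1.97845e-18
  (-)t^(-16) = -2.17629e-17
  (+)t^(-15) = -2.39392e-16
  (-)t^(-14) = -2.63331e-15
  (+)t^(-13) = -2.89664e-14
  (-)t^(-12) = -3.18631e-13
  (+)t^(-11) = -3.50494e-12
  (-)t^(-10) = -3.85543e-11
  (+)t^(-9) = -4.24098e-10
  (+)t^(-7) = -5.13158e-08
Sum = (-1.22846e-23) + (-1.35131e-22) + (-1.48644e-21) + (-1.63508e-20) + (-1.79859e-19) + (-1.97845e-18) + (-2.17629e-17) + (-2.39392e-16) + (-2.63331e-15) + (-2.89664e-14) + (-3.18631e-13) + (-3.50494e-12) + (-3.85543e-11) + (-4.24098e-10) + (-5.13158e-08)
= -5.17823192e-08
Rounded to 6 significant figures: -5.17823e-08

-5.17823e-08


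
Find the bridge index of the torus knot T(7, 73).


The bridge number of T(p,q) is min(p,q).
min(7, 73) = 7

7


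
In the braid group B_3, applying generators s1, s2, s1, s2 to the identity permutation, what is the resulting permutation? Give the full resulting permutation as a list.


Starting with identity [1, 2, 3].
Apply generators in sequence:
  After s1: [2, 1, 3]
  After s2: [2, 3, 1]
  After s1: [3, 2, 1]
  After s2: [3, 1, 2]
Final permutation: [3, 1, 2]

[3, 1, 2]


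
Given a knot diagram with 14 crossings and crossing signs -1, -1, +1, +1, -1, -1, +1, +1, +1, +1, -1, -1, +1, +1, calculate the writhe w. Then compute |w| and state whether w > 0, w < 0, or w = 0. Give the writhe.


Step 1: Count positive crossings (+1).
Positive crossings: 8
Step 2: Count negative crossings (-1).
Negative crossings: 6
Step 3: Writhe = (positive) - (negative)
w = 8 - 6 = 2
Step 4: |w| = 2, and w is positive

2


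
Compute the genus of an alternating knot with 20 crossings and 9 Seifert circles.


For alternating knots, g = (c - s + 1)/2.
= (20 - 9 + 1)/2
= 12/2 = 6

6


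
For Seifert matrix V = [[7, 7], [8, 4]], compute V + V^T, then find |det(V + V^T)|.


Step 1: Form V + V^T where V = [[7, 7], [8, 4]]
  V^T = [[7, 8], [7, 4]]
  V + V^T = [[14, 15], [15, 8]]
Step 2: det(V + V^T) = 14*8 - 15*15
  = 112 - 225 = -113
Step 3: Knot determinant = |det(V + V^T)| = |-113| = 113

113


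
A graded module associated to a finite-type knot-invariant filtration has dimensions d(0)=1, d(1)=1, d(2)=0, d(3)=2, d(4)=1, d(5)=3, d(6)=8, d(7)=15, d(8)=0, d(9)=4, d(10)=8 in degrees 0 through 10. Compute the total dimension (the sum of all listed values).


Total dimension = d(0) + d(1) + ... + d(10)
= 1 + 1 + 0 + 2 + 1 + 3 + 8 + 15 + 0 + 4 + 8
= 43

43


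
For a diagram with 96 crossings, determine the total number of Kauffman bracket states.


Each crossing contributes 2 choices (A-smoothing or B-smoothing).
Total states = 2^96 = 79228162514264337593543950336

79228162514264337593543950336


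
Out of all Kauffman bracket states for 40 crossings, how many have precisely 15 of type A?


We choose which 15 of 40 crossings get A-smoothings.
C(40, 15) = 40! / (15! * 25!)
= 40225345056

40225345056


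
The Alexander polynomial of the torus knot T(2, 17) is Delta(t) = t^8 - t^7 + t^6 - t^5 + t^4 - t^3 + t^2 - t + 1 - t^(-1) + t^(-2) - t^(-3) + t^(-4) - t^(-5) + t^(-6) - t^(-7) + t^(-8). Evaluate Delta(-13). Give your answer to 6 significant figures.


Substituting t = -13 into Delta(t) = t^8 - t^7 + t^6 - t^5 + t^4 - t^3 + t^2 - t + 1 - t^(-1) + t^(-2) - t^(-3) + t^(-4) - t^(-5) + t^(-6) - t^(-7) + t^(-8):
Term values: (815730721) + (62748517) + (4826809) + (371293) + (28561) + (2197) + (169) + (13) + (1) + (0.0769231) + (0.00591716) + (0.000455166) + (3.50128e-05) + (2.69329e-06) + (2.07176e-07) + (1.59366e-08) + (1.22589e-09)
Sum = 883708281.1
Rounded to 6 significant figures: 8.83708e+08

8.83708e+08


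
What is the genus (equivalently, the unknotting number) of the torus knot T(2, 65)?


For a torus knot T(p,q), both the unknotting number and genus equal (p-1)(q-1)/2.
= (2-1)(65-1)/2
= 1*64/2
= 64/2 = 32

32


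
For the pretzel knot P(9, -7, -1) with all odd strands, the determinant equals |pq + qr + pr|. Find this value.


Step 1: Compute pq + qr + pr.
pq = 9*(-7) = -63
qr = (-7)*(-1) = 7
pr = 9*(-1) = -9
pq + qr + pr = -63 + 7 + (-9) = -65
Step 2: Take absolute value.
det(P(9,-7,-1)) = |-65| = 65

65


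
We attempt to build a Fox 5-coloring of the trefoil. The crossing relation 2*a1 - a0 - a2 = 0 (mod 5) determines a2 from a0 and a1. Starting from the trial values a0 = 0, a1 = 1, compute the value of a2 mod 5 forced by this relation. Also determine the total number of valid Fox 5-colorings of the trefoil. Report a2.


Step 1: Apply the given crossing relation 2*a1 - a0 - a2 = 0 (mod 5).
  a2 = 2*a1 - a0 mod 5
  a2 = 2*1 - 0 mod 5
  a2 = 2 - 0 mod 5
  a2 = 2 mod 5 = 2
Step 2: The trefoil has determinant 3.
  Number of Fox p-colorings (p prime) is p^2 if p = 3, else p.
  Since 5 does not divide 3, only trivial (constant) colorings exist.
  (So the trial a0 = 0, a1 = 1 with a0 != a1 does NOT extend to a valid coloring of the whole trefoil: the other two crossing relations require 3*(a1 - a0) = 0 (mod 5), which fails.)
  Total colorings = 5
Step 3: a2 = 2, total Fox 5-colorings = 5

2


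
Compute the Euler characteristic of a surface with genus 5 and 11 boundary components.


chi = 2 - 2g - b
= 2 - 2*5 - 11
= 2 - 10 - 11 = -19

-19


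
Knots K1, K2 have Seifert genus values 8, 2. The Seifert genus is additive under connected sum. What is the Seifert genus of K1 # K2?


The Seifert genus is additive under connected sum.
Seifert genus(K1 # K2) = (8) + (2)
= 10

10


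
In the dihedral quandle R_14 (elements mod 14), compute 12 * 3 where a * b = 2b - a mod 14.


12 * 3 = 2*3 - 12 mod 14
= 6 - 12 mod 14
= -6 mod 14 = 8

8


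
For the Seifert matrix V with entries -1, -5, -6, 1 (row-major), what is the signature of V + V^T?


Step 1: V + V^T = [[-2, -11], [-11, 2]]
Step 2: trace = 0, det = -125
Step 3: Discriminant = 0^2 - 4*(-125) = 500
Step 4: Eigenvalues: 11.1803, -11.1803
Step 5: Signature = (# positive eigenvalues) - (# negative eigenvalues) = 0

0


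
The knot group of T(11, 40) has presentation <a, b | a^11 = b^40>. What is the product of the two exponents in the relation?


The relation is a^11 = b^40.
Product of exponents = 11 * 40
= 440

440


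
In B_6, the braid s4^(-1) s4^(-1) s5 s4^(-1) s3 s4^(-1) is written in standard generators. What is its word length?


The word length counts the number of generators (including inverses).
Listing each generator: s4^(-1), s4^(-1), s5, s4^(-1), s3, s4^(-1)
There are 6 generators in this braid word.

6


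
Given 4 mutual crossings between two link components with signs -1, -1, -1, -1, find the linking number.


Step 1: Count positive crossings: 0
Step 2: Count negative crossings: 4
Step 3: Sum of signs = 0 - 4 = -4
Step 4: Linking number = sum/2 = -4/2 = -2

-2


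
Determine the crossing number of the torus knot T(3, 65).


For a torus knot T(p, q) with gcd(p,q)=1,
the crossing number is min(p*(q-1), q*(p-1)).
p*(q-1) = 3*64 = 192
q*(p-1) = 65*2 = 130
min(192, 130) = 130

130


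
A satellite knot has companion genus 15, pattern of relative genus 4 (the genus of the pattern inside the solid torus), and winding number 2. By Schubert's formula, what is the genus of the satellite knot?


Schubert: g(satellite) = g_rel(pattern) + |winding| * g(companion),
where g_rel(pattern) is the genus of the pattern relative to the solid torus.
= 4 + 2 * 15
= 4 + 30 = 34

34


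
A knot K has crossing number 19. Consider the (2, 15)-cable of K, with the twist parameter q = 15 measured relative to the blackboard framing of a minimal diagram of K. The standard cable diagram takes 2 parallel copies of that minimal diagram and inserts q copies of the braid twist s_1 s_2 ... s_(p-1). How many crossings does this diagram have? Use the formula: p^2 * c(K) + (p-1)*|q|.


Step 1: Each of the c(K) crossings of the companion diagram becomes p*p = p^2 crossings among the p parallel strands, and each of the |q| twists s_1 s_2 ... s_(p-1) adds (p-1) crossings.
  Crossings = p^2 * c(K) + (p-1)*|q|
Step 2: = 2^2 * 19 + (2-1)*15
Step 3: = 4*19 + 1*15
Step 4: = 76 + 15 = 91

91


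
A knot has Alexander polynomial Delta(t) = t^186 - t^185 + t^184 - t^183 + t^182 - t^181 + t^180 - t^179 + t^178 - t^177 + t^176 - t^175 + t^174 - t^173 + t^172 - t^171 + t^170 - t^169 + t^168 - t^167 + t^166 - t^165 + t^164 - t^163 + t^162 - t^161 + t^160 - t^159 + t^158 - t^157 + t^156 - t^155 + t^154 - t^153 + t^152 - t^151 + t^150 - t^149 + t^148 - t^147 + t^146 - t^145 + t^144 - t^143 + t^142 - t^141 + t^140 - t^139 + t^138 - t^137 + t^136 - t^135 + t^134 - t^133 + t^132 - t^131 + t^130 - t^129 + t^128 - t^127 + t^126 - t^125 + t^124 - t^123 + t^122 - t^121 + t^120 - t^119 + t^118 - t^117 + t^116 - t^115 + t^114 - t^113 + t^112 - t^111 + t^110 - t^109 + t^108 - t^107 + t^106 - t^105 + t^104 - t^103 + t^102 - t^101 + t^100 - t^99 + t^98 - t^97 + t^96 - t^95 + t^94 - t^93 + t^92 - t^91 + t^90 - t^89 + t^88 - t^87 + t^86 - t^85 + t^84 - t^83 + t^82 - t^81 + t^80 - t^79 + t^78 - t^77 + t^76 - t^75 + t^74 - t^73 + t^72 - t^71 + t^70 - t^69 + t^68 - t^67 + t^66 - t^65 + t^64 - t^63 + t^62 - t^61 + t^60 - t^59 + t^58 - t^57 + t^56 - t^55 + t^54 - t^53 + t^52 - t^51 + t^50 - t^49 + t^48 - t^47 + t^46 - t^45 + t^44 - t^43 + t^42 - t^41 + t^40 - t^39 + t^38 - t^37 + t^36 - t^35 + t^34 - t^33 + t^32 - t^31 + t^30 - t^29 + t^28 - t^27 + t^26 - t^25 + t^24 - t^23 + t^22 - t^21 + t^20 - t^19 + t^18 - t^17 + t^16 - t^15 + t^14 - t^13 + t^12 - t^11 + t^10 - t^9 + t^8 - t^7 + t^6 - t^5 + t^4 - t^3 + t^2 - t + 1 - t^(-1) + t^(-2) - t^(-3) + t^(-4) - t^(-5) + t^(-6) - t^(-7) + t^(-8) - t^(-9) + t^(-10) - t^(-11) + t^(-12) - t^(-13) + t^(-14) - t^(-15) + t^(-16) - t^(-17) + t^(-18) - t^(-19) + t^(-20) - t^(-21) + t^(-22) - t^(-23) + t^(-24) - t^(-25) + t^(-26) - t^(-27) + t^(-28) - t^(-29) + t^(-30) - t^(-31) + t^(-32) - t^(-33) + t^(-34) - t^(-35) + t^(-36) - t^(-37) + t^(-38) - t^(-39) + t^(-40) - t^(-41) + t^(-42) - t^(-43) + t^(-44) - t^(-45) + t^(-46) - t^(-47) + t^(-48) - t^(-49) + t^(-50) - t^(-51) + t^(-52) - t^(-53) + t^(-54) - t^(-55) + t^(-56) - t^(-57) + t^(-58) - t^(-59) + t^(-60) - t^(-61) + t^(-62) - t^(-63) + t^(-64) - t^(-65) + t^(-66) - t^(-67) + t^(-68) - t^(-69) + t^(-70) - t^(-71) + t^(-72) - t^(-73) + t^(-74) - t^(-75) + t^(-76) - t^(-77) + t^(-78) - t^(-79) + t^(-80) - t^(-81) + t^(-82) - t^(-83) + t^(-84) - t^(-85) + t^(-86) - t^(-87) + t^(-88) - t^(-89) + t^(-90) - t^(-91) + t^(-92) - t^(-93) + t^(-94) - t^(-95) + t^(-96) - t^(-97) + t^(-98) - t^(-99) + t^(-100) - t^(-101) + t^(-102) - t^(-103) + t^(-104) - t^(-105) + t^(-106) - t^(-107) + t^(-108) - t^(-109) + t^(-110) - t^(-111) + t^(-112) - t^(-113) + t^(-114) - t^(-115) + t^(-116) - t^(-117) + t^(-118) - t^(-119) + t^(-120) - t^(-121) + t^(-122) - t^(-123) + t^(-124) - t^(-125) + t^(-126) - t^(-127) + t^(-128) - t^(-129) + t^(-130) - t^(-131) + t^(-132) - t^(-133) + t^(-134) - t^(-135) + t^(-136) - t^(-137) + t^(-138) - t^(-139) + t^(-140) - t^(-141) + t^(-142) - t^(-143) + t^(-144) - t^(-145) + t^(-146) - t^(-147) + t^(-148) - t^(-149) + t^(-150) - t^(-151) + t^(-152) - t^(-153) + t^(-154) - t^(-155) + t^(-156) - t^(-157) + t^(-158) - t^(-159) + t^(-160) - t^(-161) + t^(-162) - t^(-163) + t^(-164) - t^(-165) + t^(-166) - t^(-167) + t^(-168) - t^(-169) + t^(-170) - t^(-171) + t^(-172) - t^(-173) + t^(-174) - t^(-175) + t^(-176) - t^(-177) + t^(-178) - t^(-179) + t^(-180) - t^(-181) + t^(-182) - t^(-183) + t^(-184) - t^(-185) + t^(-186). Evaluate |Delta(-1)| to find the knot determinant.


Step 1: The polynomial has 373 terms with alternating signs, exponents from 186 down to -186.
Step 2: Substitute t = -1. The i-th term has coefficient (-1)^i and exponent (m-i),
  so its value is (-1)^i * (-1)^(m-i) = (-1)^m = 1 for every i.
Step 3: All 373 terms equal 1, so Delta(-1) = 373 * (1) = 373
Step 4: |Delta(-1)| = 373

373


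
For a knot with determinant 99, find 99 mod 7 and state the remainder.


Step 1: A knot is p-colorable if and only if p divides its determinant.
Step 2: Compute 99 mod 7.
99 = 14 * 7 + 1
Step 3: 99 mod 7 = 1
Step 4: The knot is 7-colorable: no

1


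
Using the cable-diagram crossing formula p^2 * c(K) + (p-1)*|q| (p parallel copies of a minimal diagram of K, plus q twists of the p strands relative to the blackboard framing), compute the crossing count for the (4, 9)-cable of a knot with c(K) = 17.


Step 1: Each of the c(K) crossings of the companion diagram becomes p*p = p^2 crossings among the p parallel strands, and each of the |q| twists s_1 s_2 ... s_(p-1) adds (p-1) crossings.
  Crossings = p^2 * c(K) + (p-1)*|q|
Step 2: = 4^2 * 17 + (4-1)*9
Step 3: = 16*17 + 3*9
Step 4: = 272 + 27 = 299

299


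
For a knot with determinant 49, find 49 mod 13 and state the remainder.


Step 1: A knot is p-colorable if and only if p divides its determinant.
Step 2: Compute 49 mod 13.
49 = 3 * 13 + 10
Step 3: 49 mod 13 = 10
Step 4: The knot is 13-colorable: no

10


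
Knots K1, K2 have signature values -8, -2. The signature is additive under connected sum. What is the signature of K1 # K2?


The signature is additive under connected sum.
signature(K1 # K2) = (-8) + (-2)
= -10

-10


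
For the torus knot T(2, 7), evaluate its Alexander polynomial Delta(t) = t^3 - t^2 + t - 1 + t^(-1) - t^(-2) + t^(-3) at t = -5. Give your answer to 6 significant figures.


Substituting t = -5 into Delta(t) = t^3 - t^2 + t - 1 + t^(-1) - t^(-2) + t^(-3):
Term values: (-125) + (-25) + (-5) + (-1) + (-0.2) + (-0.04) + (-0.008)
Sum = -156.248
Rounded to 6 significant figures: -156.248

-156.248


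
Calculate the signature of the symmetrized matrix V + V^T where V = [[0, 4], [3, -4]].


Step 1: V + V^T = [[0, 7], [7, -8]]
Step 2: trace = -8, det = -49
Step 3: Discriminant = (-8)^2 - 4*(-49) = 260
Step 4: Eigenvalues: 4.06226, -12.0623
Step 5: Signature = (# positive eigenvalues) - (# negative eigenvalues) = 0

0


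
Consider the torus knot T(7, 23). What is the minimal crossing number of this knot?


For a torus knot T(p, q) with gcd(p,q)=1,
the crossing number is min(p*(q-1), q*(p-1)).
p*(q-1) = 7*22 = 154
q*(p-1) = 23*6 = 138
min(154, 138) = 138

138


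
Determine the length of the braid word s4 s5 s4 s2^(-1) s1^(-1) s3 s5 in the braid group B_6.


The word length counts the number of generators (including inverses).
Listing each generator: s4, s5, s4, s2^(-1), s1^(-1), s3, s5
There are 7 generators in this braid word.

7


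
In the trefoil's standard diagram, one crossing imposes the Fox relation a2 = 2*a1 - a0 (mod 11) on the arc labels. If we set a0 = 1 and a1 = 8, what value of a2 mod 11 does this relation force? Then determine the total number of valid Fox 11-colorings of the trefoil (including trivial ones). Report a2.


Step 1: Apply the given crossing relation 2*a1 - a0 - a2 = 0 (mod 11).
  a2 = 2*a1 - a0 mod 11
  a2 = 2*8 - 1 mod 11
  a2 = 16 - 1 mod 11
  a2 = 15 mod 11 = 4
Step 2: The trefoil has determinant 3.
  Number of Fox p-colorings (p prime) is p^2 if p = 3, else p.
  Since 11 does not divide 3, only trivial (constant) colorings exist.
  (So the trial a0 = 1, a1 = 8 with a0 != a1 does NOT extend to a valid coloring of the whole trefoil: the other two crossing relations require 3*(a1 - a0) = 0 (mod 11), which fails.)
  Total colorings = 11
Step 3: a2 = 4, total Fox 11-colorings = 11

4


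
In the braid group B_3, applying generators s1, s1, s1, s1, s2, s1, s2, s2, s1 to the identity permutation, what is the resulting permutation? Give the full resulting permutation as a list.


Starting with identity [1, 2, 3].
Apply generators in sequence:
  After s1: [2, 1, 3]
  After s1: [1, 2, 3]
  After s1: [2, 1, 3]
  After s1: [1, 2, 3]
  After s2: [1, 3, 2]
  After s1: [3, 1, 2]
  After s2: [3, 2, 1]
  After s2: [3, 1, 2]
  After s1: [1, 3, 2]
Final permutation: [1, 3, 2]

[1, 3, 2]


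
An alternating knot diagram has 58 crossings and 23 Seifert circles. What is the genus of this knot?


For alternating knots, g = (c - s + 1)/2.
= (58 - 23 + 1)/2
= 36/2 = 18

18


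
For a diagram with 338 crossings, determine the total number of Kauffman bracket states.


Each crossing contributes 2 choices (A-smoothing or B-smoothing).
Total states = 2^338 = 559936185544451052639360570142111069530411374308662383724997275240947967795040236345219373317901778944

559936185544451052639360570142111069530411374308662383724997275240947967795040236345219373317901778944


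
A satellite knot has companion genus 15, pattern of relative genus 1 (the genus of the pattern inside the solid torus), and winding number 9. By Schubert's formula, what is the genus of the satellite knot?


Schubert: g(satellite) = g_rel(pattern) + |winding| * g(companion),
where g_rel(pattern) is the genus of the pattern relative to the solid torus.
= 1 + 9 * 15
= 1 + 135 = 136

136


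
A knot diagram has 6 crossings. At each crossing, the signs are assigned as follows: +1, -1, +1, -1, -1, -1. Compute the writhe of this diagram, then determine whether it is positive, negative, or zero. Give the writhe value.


Step 1: Count positive crossings (+1).
Positive crossings: 2
Step 2: Count negative crossings (-1).
Negative crossings: 4
Step 3: Writhe = (positive) - (negative)
w = 2 - 4 = -2
Step 4: |w| = 2, and w is negative

-2


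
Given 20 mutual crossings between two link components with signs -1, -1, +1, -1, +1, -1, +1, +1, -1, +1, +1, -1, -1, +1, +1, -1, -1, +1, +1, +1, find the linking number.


Step 1: Count positive crossings: 11
Step 2: Count negative crossings: 9
Step 3: Sum of signs = 11 - 9 = 2
Step 4: Linking number = sum/2 = 2/2 = 1

1


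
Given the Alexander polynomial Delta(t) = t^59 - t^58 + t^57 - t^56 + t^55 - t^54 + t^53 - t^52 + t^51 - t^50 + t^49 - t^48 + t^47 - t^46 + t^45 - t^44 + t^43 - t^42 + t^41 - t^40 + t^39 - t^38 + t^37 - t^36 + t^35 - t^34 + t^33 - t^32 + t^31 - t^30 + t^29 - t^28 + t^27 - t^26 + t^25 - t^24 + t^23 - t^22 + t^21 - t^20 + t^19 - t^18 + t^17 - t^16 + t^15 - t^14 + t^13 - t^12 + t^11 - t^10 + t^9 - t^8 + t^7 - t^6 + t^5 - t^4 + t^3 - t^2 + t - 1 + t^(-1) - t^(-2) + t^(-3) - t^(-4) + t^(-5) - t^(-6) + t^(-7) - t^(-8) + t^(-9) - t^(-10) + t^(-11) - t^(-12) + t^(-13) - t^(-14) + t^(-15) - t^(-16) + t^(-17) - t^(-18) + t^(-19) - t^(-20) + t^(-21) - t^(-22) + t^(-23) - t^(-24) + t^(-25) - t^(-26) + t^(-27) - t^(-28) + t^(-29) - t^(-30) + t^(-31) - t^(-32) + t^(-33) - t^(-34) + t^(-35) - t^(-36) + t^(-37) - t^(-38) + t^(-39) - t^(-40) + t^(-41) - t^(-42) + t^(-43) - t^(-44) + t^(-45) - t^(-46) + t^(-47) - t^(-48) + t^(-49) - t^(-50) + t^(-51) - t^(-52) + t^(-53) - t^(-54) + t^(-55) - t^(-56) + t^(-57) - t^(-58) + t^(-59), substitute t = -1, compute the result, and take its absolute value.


Step 1: The polynomial has 119 terms with alternating signs, exponents from 59 down to -59.
Step 2: Substitute t = -1. The i-th term has coefficient (-1)^i and exponent (m-i),
  so its value is (-1)^i * (-1)^(m-i) = (-1)^m = -1 for every i.
Step 3: All 119 terms equal -1, so Delta(-1) = 119 * (-1) = -119
Step 4: |Delta(-1)| = 119

119


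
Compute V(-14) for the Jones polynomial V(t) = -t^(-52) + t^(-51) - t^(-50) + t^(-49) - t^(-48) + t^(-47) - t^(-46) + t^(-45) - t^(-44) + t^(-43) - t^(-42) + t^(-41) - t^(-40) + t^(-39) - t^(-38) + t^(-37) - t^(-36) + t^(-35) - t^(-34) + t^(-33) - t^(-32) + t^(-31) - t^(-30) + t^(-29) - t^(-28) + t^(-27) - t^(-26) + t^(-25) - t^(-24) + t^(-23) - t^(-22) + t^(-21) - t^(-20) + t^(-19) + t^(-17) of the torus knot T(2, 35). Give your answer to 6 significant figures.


Substituting t = -14 into V(t) = -t^(-52) + t^(-51) - t^(-50) + t^(-49) - t^(-48) + t^(-47) - t^(-46) + t^(-45) - t^(-44) + t^(-43) - t^(-42) + t^(-41) - t^(-40) + t^(-39) - t^(-38) + t^(-37) - t^(-36) + t^(-35) - t^(-34) + t^(-33) - t^(-32) + t^(-31) - t^(-30) + t^(-29) - t^(-28) + t^(-27) - t^(-26) + t^(-25) - t^(-24) + t^(-23) - t^(-22) + t^(-21) - t^(-20) + t^(-19) + t^(-17):
  (-)t^(-52) = -2.51966e-60
  (+)t^(-51) = -3.52753e-59
  (-)t^(-50) = -4.93854e-58
  (+)t^(-49) = -6.91395e-57
  (-)t^(-48) = -9.67953e-56
  (+)t^(-47) = -1.35513e-54
  (-)t^(-46) = -1.89719e-53
  (+)t^(-45) = -2.65606e-52
  (-)t^(-44) = -3.71849e-51
  (+)t^(-43) = -5.20588e-50
  (-)t^(-42) = -7.28824e-49
  (+)t^(-41) = -1.02035e-47
  (-)t^(-40) = -1.42849e-46
  (+)t^(-39) = -1.99989e-45
  (-)t^(-38) = -2.79985e-44
  (+)t^(-37) = -3.91979e-43
  (-)t^(-36) = -5.4877e-42
  (+)t^(-35) = -7.68279e-41
  (-)t^(-34) = -1.07559e-39
  (+)t^(-33) = -1.50583e-38
  (-)t^(-32) = -2.10816e-37
  (+)t^(-31) = -2.95142e-36
  (-)t^(-30) = -4.13199e-35
  (+)t^(-29) = -5.78478e-34
  (-)t^(-28) = -8.09869e-33
  (+)t^(-27) = -1.13382e-31
  (-)t^(-26) = -1.58734e-30
  (+)t^(-25) = -2.22228e-29
  (-)t^(-24) = -3.11119e-28
  (+)t^(-23) = -4.35567e-27
  (-)t^(-22) = -6.09794e-26
  (+)t^(-21) = -8.53712e-25
  (-)t^(-20) = -1.1952e-23
  (+)t^(-19) = -1.67327e-22
  (+)t^(-17) = -3.27962e-20
Sum = (-2.51966e-60) + (-3.52753e-59) + (-4.93854e-58) + (-6.91395e-57) + (-9.67953e-56) + (-1.35513e-54) + (-1.89719e-53) + (-2.65606e-52) + (-3.71849e-51) + (-5.20588e-50) + (-7.28824e-49) + (-1.02035e-47) + (-1.42849e-46) + (-1.99989e-45) + (-2.79985e-44) + (-3.91979e-43) + (-5.4877e-42) + (-7.68279e-41) + (-1.07559e-39) + (-1.50583e-38) + (-2.10816e-37) + (-2.95142e-36) + (-4.13199e-35) + (-5.78478e-34) + (-8.09869e-33) + (-1.13382e-31) + (-1.58734e-30) + (-2.22228e-29) + (-3.11119e-28) + (-4.35567e-27) + (-6.09794e-26) + (-8.53712e-25) + (-1.1952e-23) + (-1.67327e-22) + (-3.27962e-20)
= -3.297638882e-20
Rounded to 6 significant figures: -3.29764e-20

-3.29764e-20


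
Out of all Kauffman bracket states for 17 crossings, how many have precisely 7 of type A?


We choose which 7 of 17 crossings get A-smoothings.
C(17, 7) = 17! / (7! * 10!)
= 19448

19448


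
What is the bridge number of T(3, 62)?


The bridge number of T(p,q) is min(p,q).
min(3, 62) = 3

3


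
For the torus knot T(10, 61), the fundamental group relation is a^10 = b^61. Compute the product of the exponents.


The relation is a^10 = b^61.
Product of exponents = 10 * 61
= 610

610


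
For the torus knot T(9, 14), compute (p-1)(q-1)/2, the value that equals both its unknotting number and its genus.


For a torus knot T(p,q), both the unknotting number and genus equal (p-1)(q-1)/2.
= (9-1)(14-1)/2
= 8*13/2
= 104/2 = 52

52


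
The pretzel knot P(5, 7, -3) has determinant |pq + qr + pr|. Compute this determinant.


Step 1: Compute pq + qr + pr.
pq = 5*7 = 35
qr = 7*(-3) = -21
pr = 5*(-3) = -15
pq + qr + pr = 35 + (-21) + (-15) = -1
Step 2: Take absolute value.
det(P(5,7,-3)) = |-1| = 1

1


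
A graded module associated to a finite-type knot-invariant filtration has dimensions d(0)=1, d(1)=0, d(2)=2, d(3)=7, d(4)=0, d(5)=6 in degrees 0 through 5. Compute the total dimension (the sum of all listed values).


Total dimension = d(0) + d(1) + ... + d(5)
= 1 + 0 + 2 + 7 + 0 + 6
= 16

16


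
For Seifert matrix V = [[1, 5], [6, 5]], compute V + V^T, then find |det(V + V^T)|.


Step 1: Form V + V^T where V = [[1, 5], [6, 5]]
  V^T = [[1, 6], [5, 5]]
  V + V^T = [[2, 11], [11, 10]]
Step 2: det(V + V^T) = 2*10 - 11*11
  = 20 - 121 = -101
Step 3: Knot determinant = |det(V + V^T)| = |-101| = 101

101


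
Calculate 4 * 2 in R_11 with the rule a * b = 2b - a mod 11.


4 * 2 = 2*2 - 4 mod 11
= 4 - 4 mod 11
= 0 mod 11 = 0

0


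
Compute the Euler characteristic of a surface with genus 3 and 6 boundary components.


chi = 2 - 2g - b
= 2 - 2*3 - 6
= 2 - 6 - 6 = -10

-10


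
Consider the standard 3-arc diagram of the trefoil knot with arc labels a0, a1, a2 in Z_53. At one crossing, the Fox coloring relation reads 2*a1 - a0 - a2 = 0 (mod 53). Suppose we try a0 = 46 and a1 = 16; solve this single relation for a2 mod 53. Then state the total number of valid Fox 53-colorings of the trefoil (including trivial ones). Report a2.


Step 1: Apply the given crossing relation 2*a1 - a0 - a2 = 0 (mod 53).
  a2 = 2*a1 - a0 mod 53
  a2 = 2*16 - 46 mod 53
  a2 = 32 - 46 mod 53
  a2 = -14 mod 53 = 39
Step 2: The trefoil has determinant 3.
  Number of Fox p-colorings (p prime) is p^2 if p = 3, else p.
  Since 53 does not divide 3, only trivial (constant) colorings exist.
  (So the trial a0 = 46, a1 = 16 with a0 != a1 does NOT extend to a valid coloring of the whole trefoil: the other two crossing relations require 3*(a1 - a0) = 0 (mod 53), which fails.)
  Total colorings = 53
Step 3: a2 = 39, total Fox 53-colorings = 53

39


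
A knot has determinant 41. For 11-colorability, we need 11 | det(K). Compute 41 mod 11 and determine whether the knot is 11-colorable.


Step 1: A knot is p-colorable if and only if p divides its determinant.
Step 2: Compute 41 mod 11.
41 = 3 * 11 + 8
Step 3: 41 mod 11 = 8
Step 4: The knot is 11-colorable: no

8


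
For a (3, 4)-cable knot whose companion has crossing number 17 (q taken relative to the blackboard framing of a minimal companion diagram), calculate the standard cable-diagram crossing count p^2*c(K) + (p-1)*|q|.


Step 1: Each of the c(K) crossings of the companion diagram becomes p*p = p^2 crossings among the p parallel strands, and each of the |q| twists s_1 s_2 ... s_(p-1) adds (p-1) crossings.
  Crossings = p^2 * c(K) + (p-1)*|q|
Step 2: = 3^2 * 17 + (3-1)*4
Step 3: = 9*17 + 2*4
Step 4: = 153 + 8 = 161

161


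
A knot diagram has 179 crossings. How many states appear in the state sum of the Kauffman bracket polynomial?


Each crossing contributes 2 choices (A-smoothing or B-smoothing).
Total states = 2^179 = 766247770432944429179173513575154591809369561091801088

766247770432944429179173513575154591809369561091801088


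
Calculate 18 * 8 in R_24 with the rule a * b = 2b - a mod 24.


18 * 8 = 2*8 - 18 mod 24
= 16 - 18 mod 24
= -2 mod 24 = 22

22


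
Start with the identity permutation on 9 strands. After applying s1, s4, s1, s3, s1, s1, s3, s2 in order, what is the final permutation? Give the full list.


Starting with identity [1, 2, 3, 4, 5, 6, 7, 8, 9].
Apply generators in sequence:
  After s1: [2, 1, 3, 4, 5, 6, 7, 8, 9]
  After s4: [2, 1, 3, 5, 4, 6, 7, 8, 9]
  After s1: [1, 2, 3, 5, 4, 6, 7, 8, 9]
  After s3: [1, 2, 5, 3, 4, 6, 7, 8, 9]
  After s1: [2, 1, 5, 3, 4, 6, 7, 8, 9]
  After s1: [1, 2, 5, 3, 4, 6, 7, 8, 9]
  After s3: [1, 2, 3, 5, 4, 6, 7, 8, 9]
  After s2: [1, 3, 2, 5, 4, 6, 7, 8, 9]
Final permutation: [1, 3, 2, 5, 4, 6, 7, 8, 9]

[1, 3, 2, 5, 4, 6, 7, 8, 9]


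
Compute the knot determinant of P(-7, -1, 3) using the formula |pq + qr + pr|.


Step 1: Compute pq + qr + pr.
pq = (-7)*(-1) = 7
qr = (-1)*3 = -3
pr = (-7)*3 = -21
pq + qr + pr = 7 + (-3) + (-21) = -17
Step 2: Take absolute value.
det(P(-7,-1,3)) = |-17| = 17

17


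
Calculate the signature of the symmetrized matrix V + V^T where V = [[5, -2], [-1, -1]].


Step 1: V + V^T = [[10, -3], [-3, -2]]
Step 2: trace = 8, det = -29
Step 3: Discriminant = 8^2 - 4*(-29) = 180
Step 4: Eigenvalues: 10.7082, -2.7082
Step 5: Signature = (# positive eigenvalues) - (# negative eigenvalues) = 0

0


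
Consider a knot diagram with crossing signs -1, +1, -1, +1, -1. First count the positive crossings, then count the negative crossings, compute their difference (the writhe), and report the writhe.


Step 1: Count positive crossings (+1).
Positive crossings: 2
Step 2: Count negative crossings (-1).
Negative crossings: 3
Step 3: Writhe = (positive) - (negative)
w = 2 - 3 = -1
Step 4: |w| = 1, and w is negative

-1


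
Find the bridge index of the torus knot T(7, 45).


The bridge number of T(p,q) is min(p,q).
min(7, 45) = 7

7


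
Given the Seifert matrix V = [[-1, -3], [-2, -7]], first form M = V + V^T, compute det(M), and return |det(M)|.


Step 1: Form V + V^T where V = [[-1, -3], [-2, -7]]
  V^T = [[-1, -2], [-3, -7]]
  V + V^T = [[-2, -5], [-5, -14]]
Step 2: det(V + V^T) = (-2)*(-14) - (-5)*(-5)
  = 28 - 25 = 3
Step 3: Knot determinant = |det(V + V^T)| = |3| = 3

3


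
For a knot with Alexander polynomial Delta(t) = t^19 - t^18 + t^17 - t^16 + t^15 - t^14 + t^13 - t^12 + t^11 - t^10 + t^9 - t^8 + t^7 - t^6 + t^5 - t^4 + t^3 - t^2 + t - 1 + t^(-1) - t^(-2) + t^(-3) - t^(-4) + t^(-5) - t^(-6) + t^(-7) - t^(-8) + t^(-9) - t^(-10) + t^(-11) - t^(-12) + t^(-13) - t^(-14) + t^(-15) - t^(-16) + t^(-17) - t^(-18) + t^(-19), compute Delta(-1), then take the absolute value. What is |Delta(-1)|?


Step 1: The polynomial has 39 terms with alternating signs, exponents from 19 down to -19.
Step 2: Substitute t = -1. The i-th term has coefficient (-1)^i and exponent (m-i),
  so its value is (-1)^i * (-1)^(m-i) = (-1)^m = -1 for every i.
Step 3: All 39 terms equal -1, so Delta(-1) = 39 * (-1) = -39
Step 4: |Delta(-1)| = 39

39


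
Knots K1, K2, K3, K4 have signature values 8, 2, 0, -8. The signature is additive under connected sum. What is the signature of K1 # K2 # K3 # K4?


The signature is additive under connected sum.
signature(K1 # K2 # K3 # K4) = (8) + (2) + (0) + (-8)
= 2

2


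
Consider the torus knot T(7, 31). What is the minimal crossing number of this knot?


For a torus knot T(p, q) with gcd(p,q)=1,
the crossing number is min(p*(q-1), q*(p-1)).
p*(q-1) = 7*30 = 210
q*(p-1) = 31*6 = 186
min(210, 186) = 186

186
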